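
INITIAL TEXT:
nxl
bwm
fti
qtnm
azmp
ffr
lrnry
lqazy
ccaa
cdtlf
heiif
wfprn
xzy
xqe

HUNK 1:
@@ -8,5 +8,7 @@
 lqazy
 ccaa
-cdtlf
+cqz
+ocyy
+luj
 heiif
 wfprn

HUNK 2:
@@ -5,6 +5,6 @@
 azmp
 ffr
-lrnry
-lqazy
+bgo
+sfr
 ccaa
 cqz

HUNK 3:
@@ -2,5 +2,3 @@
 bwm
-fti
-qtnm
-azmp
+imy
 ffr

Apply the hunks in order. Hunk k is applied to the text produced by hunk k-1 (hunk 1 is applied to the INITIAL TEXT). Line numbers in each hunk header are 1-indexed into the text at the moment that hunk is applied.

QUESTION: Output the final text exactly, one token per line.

Answer: nxl
bwm
imy
ffr
bgo
sfr
ccaa
cqz
ocyy
luj
heiif
wfprn
xzy
xqe

Derivation:
Hunk 1: at line 8 remove [cdtlf] add [cqz,ocyy,luj] -> 16 lines: nxl bwm fti qtnm azmp ffr lrnry lqazy ccaa cqz ocyy luj heiif wfprn xzy xqe
Hunk 2: at line 5 remove [lrnry,lqazy] add [bgo,sfr] -> 16 lines: nxl bwm fti qtnm azmp ffr bgo sfr ccaa cqz ocyy luj heiif wfprn xzy xqe
Hunk 3: at line 2 remove [fti,qtnm,azmp] add [imy] -> 14 lines: nxl bwm imy ffr bgo sfr ccaa cqz ocyy luj heiif wfprn xzy xqe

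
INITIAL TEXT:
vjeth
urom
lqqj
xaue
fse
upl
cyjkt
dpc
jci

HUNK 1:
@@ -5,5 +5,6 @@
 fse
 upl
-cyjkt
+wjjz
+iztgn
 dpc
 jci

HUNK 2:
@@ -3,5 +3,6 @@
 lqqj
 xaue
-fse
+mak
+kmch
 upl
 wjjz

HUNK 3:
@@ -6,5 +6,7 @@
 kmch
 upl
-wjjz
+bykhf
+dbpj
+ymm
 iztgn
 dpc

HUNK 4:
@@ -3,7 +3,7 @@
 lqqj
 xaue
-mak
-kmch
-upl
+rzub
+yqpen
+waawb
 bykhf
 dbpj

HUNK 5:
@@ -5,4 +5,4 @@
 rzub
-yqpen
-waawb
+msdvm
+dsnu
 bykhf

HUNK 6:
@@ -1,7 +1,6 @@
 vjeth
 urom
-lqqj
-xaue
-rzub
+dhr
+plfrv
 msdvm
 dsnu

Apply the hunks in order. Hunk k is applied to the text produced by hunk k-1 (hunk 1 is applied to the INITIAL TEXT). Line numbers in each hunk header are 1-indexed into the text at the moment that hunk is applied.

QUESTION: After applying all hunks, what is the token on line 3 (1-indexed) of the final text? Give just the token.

Hunk 1: at line 5 remove [cyjkt] add [wjjz,iztgn] -> 10 lines: vjeth urom lqqj xaue fse upl wjjz iztgn dpc jci
Hunk 2: at line 3 remove [fse] add [mak,kmch] -> 11 lines: vjeth urom lqqj xaue mak kmch upl wjjz iztgn dpc jci
Hunk 3: at line 6 remove [wjjz] add [bykhf,dbpj,ymm] -> 13 lines: vjeth urom lqqj xaue mak kmch upl bykhf dbpj ymm iztgn dpc jci
Hunk 4: at line 3 remove [mak,kmch,upl] add [rzub,yqpen,waawb] -> 13 lines: vjeth urom lqqj xaue rzub yqpen waawb bykhf dbpj ymm iztgn dpc jci
Hunk 5: at line 5 remove [yqpen,waawb] add [msdvm,dsnu] -> 13 lines: vjeth urom lqqj xaue rzub msdvm dsnu bykhf dbpj ymm iztgn dpc jci
Hunk 6: at line 1 remove [lqqj,xaue,rzub] add [dhr,plfrv] -> 12 lines: vjeth urom dhr plfrv msdvm dsnu bykhf dbpj ymm iztgn dpc jci
Final line 3: dhr

Answer: dhr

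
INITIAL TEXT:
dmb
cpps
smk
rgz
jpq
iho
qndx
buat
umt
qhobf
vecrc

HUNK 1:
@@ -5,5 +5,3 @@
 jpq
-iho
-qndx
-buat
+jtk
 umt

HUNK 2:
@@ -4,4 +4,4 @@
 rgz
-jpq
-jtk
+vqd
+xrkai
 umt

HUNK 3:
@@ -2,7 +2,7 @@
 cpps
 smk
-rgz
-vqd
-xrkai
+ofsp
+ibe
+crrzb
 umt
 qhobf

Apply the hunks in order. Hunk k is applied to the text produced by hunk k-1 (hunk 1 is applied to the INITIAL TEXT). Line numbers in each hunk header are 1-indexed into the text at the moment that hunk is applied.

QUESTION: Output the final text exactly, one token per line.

Hunk 1: at line 5 remove [iho,qndx,buat] add [jtk] -> 9 lines: dmb cpps smk rgz jpq jtk umt qhobf vecrc
Hunk 2: at line 4 remove [jpq,jtk] add [vqd,xrkai] -> 9 lines: dmb cpps smk rgz vqd xrkai umt qhobf vecrc
Hunk 3: at line 2 remove [rgz,vqd,xrkai] add [ofsp,ibe,crrzb] -> 9 lines: dmb cpps smk ofsp ibe crrzb umt qhobf vecrc

Answer: dmb
cpps
smk
ofsp
ibe
crrzb
umt
qhobf
vecrc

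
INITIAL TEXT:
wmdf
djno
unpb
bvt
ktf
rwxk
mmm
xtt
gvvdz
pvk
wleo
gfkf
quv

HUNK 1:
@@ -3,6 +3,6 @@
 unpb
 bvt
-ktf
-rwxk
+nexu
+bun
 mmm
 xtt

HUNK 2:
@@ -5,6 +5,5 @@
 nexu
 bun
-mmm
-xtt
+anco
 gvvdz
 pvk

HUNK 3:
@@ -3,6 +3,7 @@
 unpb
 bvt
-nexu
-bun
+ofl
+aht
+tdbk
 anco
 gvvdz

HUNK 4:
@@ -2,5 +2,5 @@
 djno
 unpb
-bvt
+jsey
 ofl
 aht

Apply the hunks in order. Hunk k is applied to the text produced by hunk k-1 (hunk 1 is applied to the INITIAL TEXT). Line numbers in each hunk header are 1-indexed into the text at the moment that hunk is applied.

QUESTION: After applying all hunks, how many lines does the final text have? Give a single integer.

Hunk 1: at line 3 remove [ktf,rwxk] add [nexu,bun] -> 13 lines: wmdf djno unpb bvt nexu bun mmm xtt gvvdz pvk wleo gfkf quv
Hunk 2: at line 5 remove [mmm,xtt] add [anco] -> 12 lines: wmdf djno unpb bvt nexu bun anco gvvdz pvk wleo gfkf quv
Hunk 3: at line 3 remove [nexu,bun] add [ofl,aht,tdbk] -> 13 lines: wmdf djno unpb bvt ofl aht tdbk anco gvvdz pvk wleo gfkf quv
Hunk 4: at line 2 remove [bvt] add [jsey] -> 13 lines: wmdf djno unpb jsey ofl aht tdbk anco gvvdz pvk wleo gfkf quv
Final line count: 13

Answer: 13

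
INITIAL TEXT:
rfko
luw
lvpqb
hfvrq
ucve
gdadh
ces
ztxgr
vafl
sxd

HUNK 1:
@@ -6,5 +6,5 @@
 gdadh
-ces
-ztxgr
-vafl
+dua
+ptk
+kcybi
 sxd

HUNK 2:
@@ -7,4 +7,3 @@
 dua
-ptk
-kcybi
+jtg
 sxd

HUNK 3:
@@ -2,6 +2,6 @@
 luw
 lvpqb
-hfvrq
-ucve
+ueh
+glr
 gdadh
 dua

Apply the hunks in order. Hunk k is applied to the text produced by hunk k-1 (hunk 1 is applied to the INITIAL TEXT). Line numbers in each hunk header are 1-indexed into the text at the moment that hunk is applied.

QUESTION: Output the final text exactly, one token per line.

Answer: rfko
luw
lvpqb
ueh
glr
gdadh
dua
jtg
sxd

Derivation:
Hunk 1: at line 6 remove [ces,ztxgr,vafl] add [dua,ptk,kcybi] -> 10 lines: rfko luw lvpqb hfvrq ucve gdadh dua ptk kcybi sxd
Hunk 2: at line 7 remove [ptk,kcybi] add [jtg] -> 9 lines: rfko luw lvpqb hfvrq ucve gdadh dua jtg sxd
Hunk 3: at line 2 remove [hfvrq,ucve] add [ueh,glr] -> 9 lines: rfko luw lvpqb ueh glr gdadh dua jtg sxd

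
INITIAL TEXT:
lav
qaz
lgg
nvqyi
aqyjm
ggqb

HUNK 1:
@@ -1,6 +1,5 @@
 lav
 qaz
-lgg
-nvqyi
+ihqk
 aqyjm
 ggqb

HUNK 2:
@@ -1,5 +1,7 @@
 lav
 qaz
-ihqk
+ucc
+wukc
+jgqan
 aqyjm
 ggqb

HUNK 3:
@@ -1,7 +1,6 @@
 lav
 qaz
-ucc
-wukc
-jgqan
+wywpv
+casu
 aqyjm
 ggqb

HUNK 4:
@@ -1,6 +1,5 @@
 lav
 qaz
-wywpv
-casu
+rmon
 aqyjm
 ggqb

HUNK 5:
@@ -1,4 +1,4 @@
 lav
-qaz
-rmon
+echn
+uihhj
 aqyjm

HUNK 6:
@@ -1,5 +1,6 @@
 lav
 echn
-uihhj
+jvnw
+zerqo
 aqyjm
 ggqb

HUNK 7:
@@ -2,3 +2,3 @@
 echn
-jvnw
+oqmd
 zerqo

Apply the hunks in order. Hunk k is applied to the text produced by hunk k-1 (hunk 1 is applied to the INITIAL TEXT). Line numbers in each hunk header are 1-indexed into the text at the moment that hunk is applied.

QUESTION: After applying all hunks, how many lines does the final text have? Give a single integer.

Answer: 6

Derivation:
Hunk 1: at line 1 remove [lgg,nvqyi] add [ihqk] -> 5 lines: lav qaz ihqk aqyjm ggqb
Hunk 2: at line 1 remove [ihqk] add [ucc,wukc,jgqan] -> 7 lines: lav qaz ucc wukc jgqan aqyjm ggqb
Hunk 3: at line 1 remove [ucc,wukc,jgqan] add [wywpv,casu] -> 6 lines: lav qaz wywpv casu aqyjm ggqb
Hunk 4: at line 1 remove [wywpv,casu] add [rmon] -> 5 lines: lav qaz rmon aqyjm ggqb
Hunk 5: at line 1 remove [qaz,rmon] add [echn,uihhj] -> 5 lines: lav echn uihhj aqyjm ggqb
Hunk 6: at line 1 remove [uihhj] add [jvnw,zerqo] -> 6 lines: lav echn jvnw zerqo aqyjm ggqb
Hunk 7: at line 2 remove [jvnw] add [oqmd] -> 6 lines: lav echn oqmd zerqo aqyjm ggqb
Final line count: 6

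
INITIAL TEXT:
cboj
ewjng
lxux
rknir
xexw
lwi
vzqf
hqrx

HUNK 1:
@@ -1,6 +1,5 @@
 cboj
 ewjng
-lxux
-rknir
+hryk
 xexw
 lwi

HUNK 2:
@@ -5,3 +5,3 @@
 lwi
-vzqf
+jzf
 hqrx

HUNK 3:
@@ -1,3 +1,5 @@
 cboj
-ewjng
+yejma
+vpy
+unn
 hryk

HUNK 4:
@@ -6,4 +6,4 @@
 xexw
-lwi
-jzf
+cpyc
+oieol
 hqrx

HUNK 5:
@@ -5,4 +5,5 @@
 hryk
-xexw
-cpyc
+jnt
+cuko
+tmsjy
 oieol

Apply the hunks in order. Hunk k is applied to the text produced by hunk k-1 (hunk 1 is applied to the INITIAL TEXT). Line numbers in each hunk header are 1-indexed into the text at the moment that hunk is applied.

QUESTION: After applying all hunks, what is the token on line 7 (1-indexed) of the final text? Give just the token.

Answer: cuko

Derivation:
Hunk 1: at line 1 remove [lxux,rknir] add [hryk] -> 7 lines: cboj ewjng hryk xexw lwi vzqf hqrx
Hunk 2: at line 5 remove [vzqf] add [jzf] -> 7 lines: cboj ewjng hryk xexw lwi jzf hqrx
Hunk 3: at line 1 remove [ewjng] add [yejma,vpy,unn] -> 9 lines: cboj yejma vpy unn hryk xexw lwi jzf hqrx
Hunk 4: at line 6 remove [lwi,jzf] add [cpyc,oieol] -> 9 lines: cboj yejma vpy unn hryk xexw cpyc oieol hqrx
Hunk 5: at line 5 remove [xexw,cpyc] add [jnt,cuko,tmsjy] -> 10 lines: cboj yejma vpy unn hryk jnt cuko tmsjy oieol hqrx
Final line 7: cuko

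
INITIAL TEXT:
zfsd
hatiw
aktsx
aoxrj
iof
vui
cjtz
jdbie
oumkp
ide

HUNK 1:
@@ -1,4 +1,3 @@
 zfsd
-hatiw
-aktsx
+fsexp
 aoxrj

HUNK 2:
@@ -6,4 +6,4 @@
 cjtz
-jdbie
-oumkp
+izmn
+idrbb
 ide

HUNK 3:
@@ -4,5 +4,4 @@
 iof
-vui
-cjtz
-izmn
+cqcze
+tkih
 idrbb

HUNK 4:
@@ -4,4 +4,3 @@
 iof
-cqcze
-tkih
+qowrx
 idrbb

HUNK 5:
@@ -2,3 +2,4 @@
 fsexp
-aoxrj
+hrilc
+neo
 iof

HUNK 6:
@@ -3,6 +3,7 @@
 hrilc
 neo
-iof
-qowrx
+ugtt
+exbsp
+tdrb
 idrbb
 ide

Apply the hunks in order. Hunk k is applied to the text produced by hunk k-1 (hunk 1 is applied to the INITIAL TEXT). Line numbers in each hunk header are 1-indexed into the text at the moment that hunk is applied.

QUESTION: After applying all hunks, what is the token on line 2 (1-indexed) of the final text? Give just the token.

Answer: fsexp

Derivation:
Hunk 1: at line 1 remove [hatiw,aktsx] add [fsexp] -> 9 lines: zfsd fsexp aoxrj iof vui cjtz jdbie oumkp ide
Hunk 2: at line 6 remove [jdbie,oumkp] add [izmn,idrbb] -> 9 lines: zfsd fsexp aoxrj iof vui cjtz izmn idrbb ide
Hunk 3: at line 4 remove [vui,cjtz,izmn] add [cqcze,tkih] -> 8 lines: zfsd fsexp aoxrj iof cqcze tkih idrbb ide
Hunk 4: at line 4 remove [cqcze,tkih] add [qowrx] -> 7 lines: zfsd fsexp aoxrj iof qowrx idrbb ide
Hunk 5: at line 2 remove [aoxrj] add [hrilc,neo] -> 8 lines: zfsd fsexp hrilc neo iof qowrx idrbb ide
Hunk 6: at line 3 remove [iof,qowrx] add [ugtt,exbsp,tdrb] -> 9 lines: zfsd fsexp hrilc neo ugtt exbsp tdrb idrbb ide
Final line 2: fsexp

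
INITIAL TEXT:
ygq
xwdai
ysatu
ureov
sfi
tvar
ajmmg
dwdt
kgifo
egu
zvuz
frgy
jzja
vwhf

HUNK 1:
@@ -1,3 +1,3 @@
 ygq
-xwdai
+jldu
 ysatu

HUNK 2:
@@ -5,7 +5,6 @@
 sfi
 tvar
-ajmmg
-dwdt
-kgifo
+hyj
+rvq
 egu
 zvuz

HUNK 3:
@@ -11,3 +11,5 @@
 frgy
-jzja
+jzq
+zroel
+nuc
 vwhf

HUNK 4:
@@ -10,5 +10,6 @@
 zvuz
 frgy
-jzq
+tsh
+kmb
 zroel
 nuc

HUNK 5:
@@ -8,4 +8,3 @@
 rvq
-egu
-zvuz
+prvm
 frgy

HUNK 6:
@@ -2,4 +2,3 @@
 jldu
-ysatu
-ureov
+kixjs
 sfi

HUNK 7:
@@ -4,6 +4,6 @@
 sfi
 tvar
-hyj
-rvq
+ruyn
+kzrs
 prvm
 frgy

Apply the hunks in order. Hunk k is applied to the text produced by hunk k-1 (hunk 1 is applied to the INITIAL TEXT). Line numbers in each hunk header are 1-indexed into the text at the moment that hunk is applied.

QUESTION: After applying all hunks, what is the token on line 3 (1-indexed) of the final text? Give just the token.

Hunk 1: at line 1 remove [xwdai] add [jldu] -> 14 lines: ygq jldu ysatu ureov sfi tvar ajmmg dwdt kgifo egu zvuz frgy jzja vwhf
Hunk 2: at line 5 remove [ajmmg,dwdt,kgifo] add [hyj,rvq] -> 13 lines: ygq jldu ysatu ureov sfi tvar hyj rvq egu zvuz frgy jzja vwhf
Hunk 3: at line 11 remove [jzja] add [jzq,zroel,nuc] -> 15 lines: ygq jldu ysatu ureov sfi tvar hyj rvq egu zvuz frgy jzq zroel nuc vwhf
Hunk 4: at line 10 remove [jzq] add [tsh,kmb] -> 16 lines: ygq jldu ysatu ureov sfi tvar hyj rvq egu zvuz frgy tsh kmb zroel nuc vwhf
Hunk 5: at line 8 remove [egu,zvuz] add [prvm] -> 15 lines: ygq jldu ysatu ureov sfi tvar hyj rvq prvm frgy tsh kmb zroel nuc vwhf
Hunk 6: at line 2 remove [ysatu,ureov] add [kixjs] -> 14 lines: ygq jldu kixjs sfi tvar hyj rvq prvm frgy tsh kmb zroel nuc vwhf
Hunk 7: at line 4 remove [hyj,rvq] add [ruyn,kzrs] -> 14 lines: ygq jldu kixjs sfi tvar ruyn kzrs prvm frgy tsh kmb zroel nuc vwhf
Final line 3: kixjs

Answer: kixjs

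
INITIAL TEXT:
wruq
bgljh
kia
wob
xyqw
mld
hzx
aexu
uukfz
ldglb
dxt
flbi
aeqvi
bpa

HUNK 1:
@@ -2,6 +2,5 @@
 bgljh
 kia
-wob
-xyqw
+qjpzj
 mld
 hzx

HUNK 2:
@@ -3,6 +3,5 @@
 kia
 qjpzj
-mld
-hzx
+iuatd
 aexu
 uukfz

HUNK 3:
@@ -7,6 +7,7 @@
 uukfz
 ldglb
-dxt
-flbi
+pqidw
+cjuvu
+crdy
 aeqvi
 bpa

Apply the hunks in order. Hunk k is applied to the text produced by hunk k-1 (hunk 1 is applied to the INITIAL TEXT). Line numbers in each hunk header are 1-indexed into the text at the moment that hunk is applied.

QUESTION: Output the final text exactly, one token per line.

Hunk 1: at line 2 remove [wob,xyqw] add [qjpzj] -> 13 lines: wruq bgljh kia qjpzj mld hzx aexu uukfz ldglb dxt flbi aeqvi bpa
Hunk 2: at line 3 remove [mld,hzx] add [iuatd] -> 12 lines: wruq bgljh kia qjpzj iuatd aexu uukfz ldglb dxt flbi aeqvi bpa
Hunk 3: at line 7 remove [dxt,flbi] add [pqidw,cjuvu,crdy] -> 13 lines: wruq bgljh kia qjpzj iuatd aexu uukfz ldglb pqidw cjuvu crdy aeqvi bpa

Answer: wruq
bgljh
kia
qjpzj
iuatd
aexu
uukfz
ldglb
pqidw
cjuvu
crdy
aeqvi
bpa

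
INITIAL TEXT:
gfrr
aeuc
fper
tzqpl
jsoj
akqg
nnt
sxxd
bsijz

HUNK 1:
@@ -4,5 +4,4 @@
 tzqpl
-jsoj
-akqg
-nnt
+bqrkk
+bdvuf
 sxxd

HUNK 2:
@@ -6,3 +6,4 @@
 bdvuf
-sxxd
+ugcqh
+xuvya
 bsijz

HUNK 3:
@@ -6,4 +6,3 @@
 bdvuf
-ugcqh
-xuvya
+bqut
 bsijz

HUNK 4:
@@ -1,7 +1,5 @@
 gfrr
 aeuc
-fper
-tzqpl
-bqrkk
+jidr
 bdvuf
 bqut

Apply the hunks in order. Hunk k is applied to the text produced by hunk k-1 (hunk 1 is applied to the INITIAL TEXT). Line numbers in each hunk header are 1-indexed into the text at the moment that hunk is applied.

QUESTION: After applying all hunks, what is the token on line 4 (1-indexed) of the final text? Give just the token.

Answer: bdvuf

Derivation:
Hunk 1: at line 4 remove [jsoj,akqg,nnt] add [bqrkk,bdvuf] -> 8 lines: gfrr aeuc fper tzqpl bqrkk bdvuf sxxd bsijz
Hunk 2: at line 6 remove [sxxd] add [ugcqh,xuvya] -> 9 lines: gfrr aeuc fper tzqpl bqrkk bdvuf ugcqh xuvya bsijz
Hunk 3: at line 6 remove [ugcqh,xuvya] add [bqut] -> 8 lines: gfrr aeuc fper tzqpl bqrkk bdvuf bqut bsijz
Hunk 4: at line 1 remove [fper,tzqpl,bqrkk] add [jidr] -> 6 lines: gfrr aeuc jidr bdvuf bqut bsijz
Final line 4: bdvuf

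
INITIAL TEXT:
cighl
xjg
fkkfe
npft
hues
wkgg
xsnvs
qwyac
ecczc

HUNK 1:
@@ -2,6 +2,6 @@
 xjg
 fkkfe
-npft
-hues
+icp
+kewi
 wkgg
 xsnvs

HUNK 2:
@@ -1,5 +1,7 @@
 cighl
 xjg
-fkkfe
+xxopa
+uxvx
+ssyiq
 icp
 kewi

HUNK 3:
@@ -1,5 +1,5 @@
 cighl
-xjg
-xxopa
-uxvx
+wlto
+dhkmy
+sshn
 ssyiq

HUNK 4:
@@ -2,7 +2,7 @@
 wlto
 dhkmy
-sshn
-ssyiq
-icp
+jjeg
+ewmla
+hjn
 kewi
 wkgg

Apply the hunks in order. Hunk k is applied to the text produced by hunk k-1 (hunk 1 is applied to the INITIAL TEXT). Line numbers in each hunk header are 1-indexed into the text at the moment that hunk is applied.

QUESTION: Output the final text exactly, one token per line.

Hunk 1: at line 2 remove [npft,hues] add [icp,kewi] -> 9 lines: cighl xjg fkkfe icp kewi wkgg xsnvs qwyac ecczc
Hunk 2: at line 1 remove [fkkfe] add [xxopa,uxvx,ssyiq] -> 11 lines: cighl xjg xxopa uxvx ssyiq icp kewi wkgg xsnvs qwyac ecczc
Hunk 3: at line 1 remove [xjg,xxopa,uxvx] add [wlto,dhkmy,sshn] -> 11 lines: cighl wlto dhkmy sshn ssyiq icp kewi wkgg xsnvs qwyac ecczc
Hunk 4: at line 2 remove [sshn,ssyiq,icp] add [jjeg,ewmla,hjn] -> 11 lines: cighl wlto dhkmy jjeg ewmla hjn kewi wkgg xsnvs qwyac ecczc

Answer: cighl
wlto
dhkmy
jjeg
ewmla
hjn
kewi
wkgg
xsnvs
qwyac
ecczc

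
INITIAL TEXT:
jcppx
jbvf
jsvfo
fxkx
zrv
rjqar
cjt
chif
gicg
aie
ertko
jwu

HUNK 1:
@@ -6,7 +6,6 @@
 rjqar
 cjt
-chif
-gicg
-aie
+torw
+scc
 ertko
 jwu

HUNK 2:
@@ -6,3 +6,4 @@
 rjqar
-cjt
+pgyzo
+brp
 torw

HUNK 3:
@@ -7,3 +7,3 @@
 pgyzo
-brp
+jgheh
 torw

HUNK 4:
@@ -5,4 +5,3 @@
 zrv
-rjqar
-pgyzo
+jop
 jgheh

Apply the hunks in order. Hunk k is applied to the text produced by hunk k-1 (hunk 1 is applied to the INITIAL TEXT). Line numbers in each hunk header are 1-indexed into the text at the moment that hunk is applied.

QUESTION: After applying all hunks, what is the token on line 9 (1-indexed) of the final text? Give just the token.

Answer: scc

Derivation:
Hunk 1: at line 6 remove [chif,gicg,aie] add [torw,scc] -> 11 lines: jcppx jbvf jsvfo fxkx zrv rjqar cjt torw scc ertko jwu
Hunk 2: at line 6 remove [cjt] add [pgyzo,brp] -> 12 lines: jcppx jbvf jsvfo fxkx zrv rjqar pgyzo brp torw scc ertko jwu
Hunk 3: at line 7 remove [brp] add [jgheh] -> 12 lines: jcppx jbvf jsvfo fxkx zrv rjqar pgyzo jgheh torw scc ertko jwu
Hunk 4: at line 5 remove [rjqar,pgyzo] add [jop] -> 11 lines: jcppx jbvf jsvfo fxkx zrv jop jgheh torw scc ertko jwu
Final line 9: scc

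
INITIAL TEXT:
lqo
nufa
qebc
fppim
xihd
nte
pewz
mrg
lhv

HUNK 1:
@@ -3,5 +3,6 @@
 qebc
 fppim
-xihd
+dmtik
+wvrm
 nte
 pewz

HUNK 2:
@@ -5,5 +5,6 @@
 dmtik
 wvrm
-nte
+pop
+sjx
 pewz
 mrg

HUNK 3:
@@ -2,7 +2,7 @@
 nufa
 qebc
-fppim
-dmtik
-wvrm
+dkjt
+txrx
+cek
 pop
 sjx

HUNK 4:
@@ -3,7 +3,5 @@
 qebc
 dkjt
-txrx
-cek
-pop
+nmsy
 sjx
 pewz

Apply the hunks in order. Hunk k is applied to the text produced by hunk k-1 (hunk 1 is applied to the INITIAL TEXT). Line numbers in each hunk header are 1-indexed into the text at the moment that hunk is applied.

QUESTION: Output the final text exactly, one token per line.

Answer: lqo
nufa
qebc
dkjt
nmsy
sjx
pewz
mrg
lhv

Derivation:
Hunk 1: at line 3 remove [xihd] add [dmtik,wvrm] -> 10 lines: lqo nufa qebc fppim dmtik wvrm nte pewz mrg lhv
Hunk 2: at line 5 remove [nte] add [pop,sjx] -> 11 lines: lqo nufa qebc fppim dmtik wvrm pop sjx pewz mrg lhv
Hunk 3: at line 2 remove [fppim,dmtik,wvrm] add [dkjt,txrx,cek] -> 11 lines: lqo nufa qebc dkjt txrx cek pop sjx pewz mrg lhv
Hunk 4: at line 3 remove [txrx,cek,pop] add [nmsy] -> 9 lines: lqo nufa qebc dkjt nmsy sjx pewz mrg lhv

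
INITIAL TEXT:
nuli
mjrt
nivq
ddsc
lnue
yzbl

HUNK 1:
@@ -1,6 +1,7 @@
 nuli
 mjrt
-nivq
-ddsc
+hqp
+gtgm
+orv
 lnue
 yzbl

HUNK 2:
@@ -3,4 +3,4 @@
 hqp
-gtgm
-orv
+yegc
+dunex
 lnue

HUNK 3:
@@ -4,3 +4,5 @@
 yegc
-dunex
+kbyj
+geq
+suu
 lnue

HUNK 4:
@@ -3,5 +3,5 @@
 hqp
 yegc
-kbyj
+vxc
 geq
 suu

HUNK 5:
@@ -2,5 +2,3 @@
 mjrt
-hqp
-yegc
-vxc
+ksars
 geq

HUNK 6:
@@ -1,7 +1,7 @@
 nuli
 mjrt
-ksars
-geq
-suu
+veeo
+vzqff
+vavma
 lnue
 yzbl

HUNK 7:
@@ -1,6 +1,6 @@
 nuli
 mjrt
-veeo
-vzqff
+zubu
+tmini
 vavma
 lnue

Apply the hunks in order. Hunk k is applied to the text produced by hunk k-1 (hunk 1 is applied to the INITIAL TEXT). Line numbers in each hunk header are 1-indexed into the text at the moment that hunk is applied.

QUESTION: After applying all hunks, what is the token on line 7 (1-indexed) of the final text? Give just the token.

Hunk 1: at line 1 remove [nivq,ddsc] add [hqp,gtgm,orv] -> 7 lines: nuli mjrt hqp gtgm orv lnue yzbl
Hunk 2: at line 3 remove [gtgm,orv] add [yegc,dunex] -> 7 lines: nuli mjrt hqp yegc dunex lnue yzbl
Hunk 3: at line 4 remove [dunex] add [kbyj,geq,suu] -> 9 lines: nuli mjrt hqp yegc kbyj geq suu lnue yzbl
Hunk 4: at line 3 remove [kbyj] add [vxc] -> 9 lines: nuli mjrt hqp yegc vxc geq suu lnue yzbl
Hunk 5: at line 2 remove [hqp,yegc,vxc] add [ksars] -> 7 lines: nuli mjrt ksars geq suu lnue yzbl
Hunk 6: at line 1 remove [ksars,geq,suu] add [veeo,vzqff,vavma] -> 7 lines: nuli mjrt veeo vzqff vavma lnue yzbl
Hunk 7: at line 1 remove [veeo,vzqff] add [zubu,tmini] -> 7 lines: nuli mjrt zubu tmini vavma lnue yzbl
Final line 7: yzbl

Answer: yzbl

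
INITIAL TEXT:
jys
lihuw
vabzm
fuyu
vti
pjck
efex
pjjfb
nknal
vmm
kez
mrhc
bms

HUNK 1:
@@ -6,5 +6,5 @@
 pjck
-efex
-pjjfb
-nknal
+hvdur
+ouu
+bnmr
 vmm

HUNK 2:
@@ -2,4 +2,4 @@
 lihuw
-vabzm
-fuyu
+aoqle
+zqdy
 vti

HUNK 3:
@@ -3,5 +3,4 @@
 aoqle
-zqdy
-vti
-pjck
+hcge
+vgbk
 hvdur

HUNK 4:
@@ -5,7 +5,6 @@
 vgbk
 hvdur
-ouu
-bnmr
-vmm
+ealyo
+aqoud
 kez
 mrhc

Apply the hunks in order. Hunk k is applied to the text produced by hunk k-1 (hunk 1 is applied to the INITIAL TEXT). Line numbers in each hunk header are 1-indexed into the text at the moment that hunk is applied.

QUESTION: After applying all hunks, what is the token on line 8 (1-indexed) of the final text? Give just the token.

Hunk 1: at line 6 remove [efex,pjjfb,nknal] add [hvdur,ouu,bnmr] -> 13 lines: jys lihuw vabzm fuyu vti pjck hvdur ouu bnmr vmm kez mrhc bms
Hunk 2: at line 2 remove [vabzm,fuyu] add [aoqle,zqdy] -> 13 lines: jys lihuw aoqle zqdy vti pjck hvdur ouu bnmr vmm kez mrhc bms
Hunk 3: at line 3 remove [zqdy,vti,pjck] add [hcge,vgbk] -> 12 lines: jys lihuw aoqle hcge vgbk hvdur ouu bnmr vmm kez mrhc bms
Hunk 4: at line 5 remove [ouu,bnmr,vmm] add [ealyo,aqoud] -> 11 lines: jys lihuw aoqle hcge vgbk hvdur ealyo aqoud kez mrhc bms
Final line 8: aqoud

Answer: aqoud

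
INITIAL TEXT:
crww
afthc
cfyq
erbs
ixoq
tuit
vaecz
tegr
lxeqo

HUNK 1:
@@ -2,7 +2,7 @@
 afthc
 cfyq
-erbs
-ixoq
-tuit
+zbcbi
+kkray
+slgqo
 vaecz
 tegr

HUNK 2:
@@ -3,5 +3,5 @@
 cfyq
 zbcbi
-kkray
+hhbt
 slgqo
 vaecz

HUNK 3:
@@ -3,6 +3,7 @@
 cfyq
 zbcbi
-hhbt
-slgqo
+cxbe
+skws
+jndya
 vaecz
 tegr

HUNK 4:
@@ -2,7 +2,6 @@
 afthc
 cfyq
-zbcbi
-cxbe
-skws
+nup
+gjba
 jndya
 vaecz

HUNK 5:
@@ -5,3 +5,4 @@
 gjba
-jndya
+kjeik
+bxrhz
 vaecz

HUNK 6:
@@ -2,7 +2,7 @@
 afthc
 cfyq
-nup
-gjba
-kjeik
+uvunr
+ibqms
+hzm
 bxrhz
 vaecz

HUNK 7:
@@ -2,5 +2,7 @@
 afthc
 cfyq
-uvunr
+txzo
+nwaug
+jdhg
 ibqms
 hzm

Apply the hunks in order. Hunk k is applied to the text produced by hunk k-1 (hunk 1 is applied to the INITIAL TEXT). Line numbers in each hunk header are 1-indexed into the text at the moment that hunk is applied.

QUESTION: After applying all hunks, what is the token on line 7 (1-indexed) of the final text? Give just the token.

Answer: ibqms

Derivation:
Hunk 1: at line 2 remove [erbs,ixoq,tuit] add [zbcbi,kkray,slgqo] -> 9 lines: crww afthc cfyq zbcbi kkray slgqo vaecz tegr lxeqo
Hunk 2: at line 3 remove [kkray] add [hhbt] -> 9 lines: crww afthc cfyq zbcbi hhbt slgqo vaecz tegr lxeqo
Hunk 3: at line 3 remove [hhbt,slgqo] add [cxbe,skws,jndya] -> 10 lines: crww afthc cfyq zbcbi cxbe skws jndya vaecz tegr lxeqo
Hunk 4: at line 2 remove [zbcbi,cxbe,skws] add [nup,gjba] -> 9 lines: crww afthc cfyq nup gjba jndya vaecz tegr lxeqo
Hunk 5: at line 5 remove [jndya] add [kjeik,bxrhz] -> 10 lines: crww afthc cfyq nup gjba kjeik bxrhz vaecz tegr lxeqo
Hunk 6: at line 2 remove [nup,gjba,kjeik] add [uvunr,ibqms,hzm] -> 10 lines: crww afthc cfyq uvunr ibqms hzm bxrhz vaecz tegr lxeqo
Hunk 7: at line 2 remove [uvunr] add [txzo,nwaug,jdhg] -> 12 lines: crww afthc cfyq txzo nwaug jdhg ibqms hzm bxrhz vaecz tegr lxeqo
Final line 7: ibqms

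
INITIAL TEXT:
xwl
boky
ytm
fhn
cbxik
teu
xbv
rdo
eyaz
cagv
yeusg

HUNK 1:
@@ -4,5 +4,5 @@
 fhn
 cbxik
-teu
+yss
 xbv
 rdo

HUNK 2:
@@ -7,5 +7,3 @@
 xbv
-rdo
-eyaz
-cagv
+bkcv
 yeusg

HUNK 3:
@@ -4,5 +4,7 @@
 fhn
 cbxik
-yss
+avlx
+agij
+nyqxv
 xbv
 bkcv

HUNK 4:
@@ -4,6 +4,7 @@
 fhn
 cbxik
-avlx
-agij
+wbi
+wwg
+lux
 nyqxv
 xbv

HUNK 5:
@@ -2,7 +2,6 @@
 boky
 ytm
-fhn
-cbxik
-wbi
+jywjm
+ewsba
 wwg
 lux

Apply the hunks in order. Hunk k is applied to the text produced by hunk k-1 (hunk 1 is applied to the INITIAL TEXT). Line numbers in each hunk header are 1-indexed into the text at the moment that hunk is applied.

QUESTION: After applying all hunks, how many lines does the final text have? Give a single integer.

Answer: 11

Derivation:
Hunk 1: at line 4 remove [teu] add [yss] -> 11 lines: xwl boky ytm fhn cbxik yss xbv rdo eyaz cagv yeusg
Hunk 2: at line 7 remove [rdo,eyaz,cagv] add [bkcv] -> 9 lines: xwl boky ytm fhn cbxik yss xbv bkcv yeusg
Hunk 3: at line 4 remove [yss] add [avlx,agij,nyqxv] -> 11 lines: xwl boky ytm fhn cbxik avlx agij nyqxv xbv bkcv yeusg
Hunk 4: at line 4 remove [avlx,agij] add [wbi,wwg,lux] -> 12 lines: xwl boky ytm fhn cbxik wbi wwg lux nyqxv xbv bkcv yeusg
Hunk 5: at line 2 remove [fhn,cbxik,wbi] add [jywjm,ewsba] -> 11 lines: xwl boky ytm jywjm ewsba wwg lux nyqxv xbv bkcv yeusg
Final line count: 11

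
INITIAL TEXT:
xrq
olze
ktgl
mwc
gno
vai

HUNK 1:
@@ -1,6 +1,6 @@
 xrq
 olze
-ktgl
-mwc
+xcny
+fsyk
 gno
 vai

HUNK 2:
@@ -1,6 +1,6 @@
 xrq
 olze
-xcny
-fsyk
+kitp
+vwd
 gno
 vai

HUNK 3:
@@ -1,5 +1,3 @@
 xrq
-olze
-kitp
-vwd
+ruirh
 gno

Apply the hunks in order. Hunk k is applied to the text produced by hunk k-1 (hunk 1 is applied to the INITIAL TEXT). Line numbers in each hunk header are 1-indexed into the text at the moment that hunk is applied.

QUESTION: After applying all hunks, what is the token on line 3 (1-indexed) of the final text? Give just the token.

Answer: gno

Derivation:
Hunk 1: at line 1 remove [ktgl,mwc] add [xcny,fsyk] -> 6 lines: xrq olze xcny fsyk gno vai
Hunk 2: at line 1 remove [xcny,fsyk] add [kitp,vwd] -> 6 lines: xrq olze kitp vwd gno vai
Hunk 3: at line 1 remove [olze,kitp,vwd] add [ruirh] -> 4 lines: xrq ruirh gno vai
Final line 3: gno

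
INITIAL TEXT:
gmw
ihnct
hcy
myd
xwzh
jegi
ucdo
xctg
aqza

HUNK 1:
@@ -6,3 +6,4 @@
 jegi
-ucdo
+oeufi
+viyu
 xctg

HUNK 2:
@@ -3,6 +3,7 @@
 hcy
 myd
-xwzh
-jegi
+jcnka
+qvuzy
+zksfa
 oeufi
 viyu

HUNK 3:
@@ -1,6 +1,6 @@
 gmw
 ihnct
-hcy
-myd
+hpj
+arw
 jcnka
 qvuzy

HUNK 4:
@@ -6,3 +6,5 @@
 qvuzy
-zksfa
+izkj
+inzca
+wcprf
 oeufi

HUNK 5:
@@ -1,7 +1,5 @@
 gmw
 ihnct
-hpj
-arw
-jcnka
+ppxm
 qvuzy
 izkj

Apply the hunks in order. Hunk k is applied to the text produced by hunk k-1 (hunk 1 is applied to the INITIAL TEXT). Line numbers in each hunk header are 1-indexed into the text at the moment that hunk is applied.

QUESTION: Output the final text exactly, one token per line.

Hunk 1: at line 6 remove [ucdo] add [oeufi,viyu] -> 10 lines: gmw ihnct hcy myd xwzh jegi oeufi viyu xctg aqza
Hunk 2: at line 3 remove [xwzh,jegi] add [jcnka,qvuzy,zksfa] -> 11 lines: gmw ihnct hcy myd jcnka qvuzy zksfa oeufi viyu xctg aqza
Hunk 3: at line 1 remove [hcy,myd] add [hpj,arw] -> 11 lines: gmw ihnct hpj arw jcnka qvuzy zksfa oeufi viyu xctg aqza
Hunk 4: at line 6 remove [zksfa] add [izkj,inzca,wcprf] -> 13 lines: gmw ihnct hpj arw jcnka qvuzy izkj inzca wcprf oeufi viyu xctg aqza
Hunk 5: at line 1 remove [hpj,arw,jcnka] add [ppxm] -> 11 lines: gmw ihnct ppxm qvuzy izkj inzca wcprf oeufi viyu xctg aqza

Answer: gmw
ihnct
ppxm
qvuzy
izkj
inzca
wcprf
oeufi
viyu
xctg
aqza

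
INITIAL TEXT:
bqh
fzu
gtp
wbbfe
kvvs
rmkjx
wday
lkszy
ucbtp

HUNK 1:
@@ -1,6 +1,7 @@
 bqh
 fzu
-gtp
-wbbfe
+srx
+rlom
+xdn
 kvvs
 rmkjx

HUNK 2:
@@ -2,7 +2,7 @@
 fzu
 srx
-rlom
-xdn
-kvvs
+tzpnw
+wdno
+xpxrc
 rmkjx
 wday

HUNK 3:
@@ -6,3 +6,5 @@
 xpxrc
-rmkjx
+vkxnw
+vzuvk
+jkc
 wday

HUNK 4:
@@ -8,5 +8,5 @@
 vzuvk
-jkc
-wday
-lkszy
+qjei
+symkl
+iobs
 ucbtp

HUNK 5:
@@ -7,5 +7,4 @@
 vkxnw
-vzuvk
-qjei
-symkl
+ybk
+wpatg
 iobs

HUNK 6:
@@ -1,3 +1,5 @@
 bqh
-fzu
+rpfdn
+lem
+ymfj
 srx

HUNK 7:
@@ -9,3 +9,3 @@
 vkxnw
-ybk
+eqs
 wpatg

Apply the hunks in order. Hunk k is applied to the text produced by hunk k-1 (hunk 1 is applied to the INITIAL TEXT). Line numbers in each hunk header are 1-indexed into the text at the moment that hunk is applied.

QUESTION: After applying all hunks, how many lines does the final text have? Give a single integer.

Hunk 1: at line 1 remove [gtp,wbbfe] add [srx,rlom,xdn] -> 10 lines: bqh fzu srx rlom xdn kvvs rmkjx wday lkszy ucbtp
Hunk 2: at line 2 remove [rlom,xdn,kvvs] add [tzpnw,wdno,xpxrc] -> 10 lines: bqh fzu srx tzpnw wdno xpxrc rmkjx wday lkszy ucbtp
Hunk 3: at line 6 remove [rmkjx] add [vkxnw,vzuvk,jkc] -> 12 lines: bqh fzu srx tzpnw wdno xpxrc vkxnw vzuvk jkc wday lkszy ucbtp
Hunk 4: at line 8 remove [jkc,wday,lkszy] add [qjei,symkl,iobs] -> 12 lines: bqh fzu srx tzpnw wdno xpxrc vkxnw vzuvk qjei symkl iobs ucbtp
Hunk 5: at line 7 remove [vzuvk,qjei,symkl] add [ybk,wpatg] -> 11 lines: bqh fzu srx tzpnw wdno xpxrc vkxnw ybk wpatg iobs ucbtp
Hunk 6: at line 1 remove [fzu] add [rpfdn,lem,ymfj] -> 13 lines: bqh rpfdn lem ymfj srx tzpnw wdno xpxrc vkxnw ybk wpatg iobs ucbtp
Hunk 7: at line 9 remove [ybk] add [eqs] -> 13 lines: bqh rpfdn lem ymfj srx tzpnw wdno xpxrc vkxnw eqs wpatg iobs ucbtp
Final line count: 13

Answer: 13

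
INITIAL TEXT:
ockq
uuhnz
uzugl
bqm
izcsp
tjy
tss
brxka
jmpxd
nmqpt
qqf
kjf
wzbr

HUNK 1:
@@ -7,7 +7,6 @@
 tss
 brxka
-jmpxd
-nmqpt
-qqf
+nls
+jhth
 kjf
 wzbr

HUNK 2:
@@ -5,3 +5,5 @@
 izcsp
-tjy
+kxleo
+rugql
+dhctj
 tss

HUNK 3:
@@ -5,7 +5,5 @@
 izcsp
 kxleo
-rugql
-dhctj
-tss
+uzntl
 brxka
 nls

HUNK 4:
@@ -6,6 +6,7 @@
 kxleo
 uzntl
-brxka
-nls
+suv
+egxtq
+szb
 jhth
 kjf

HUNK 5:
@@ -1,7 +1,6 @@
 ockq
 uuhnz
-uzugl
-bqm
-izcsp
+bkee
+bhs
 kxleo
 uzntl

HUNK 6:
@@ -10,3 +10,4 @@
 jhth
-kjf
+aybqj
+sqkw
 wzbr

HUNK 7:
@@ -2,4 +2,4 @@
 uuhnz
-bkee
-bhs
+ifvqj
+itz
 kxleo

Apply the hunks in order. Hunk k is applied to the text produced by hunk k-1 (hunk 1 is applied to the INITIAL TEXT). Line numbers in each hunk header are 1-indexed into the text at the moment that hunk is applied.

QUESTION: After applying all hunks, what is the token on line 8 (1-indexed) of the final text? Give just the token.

Answer: egxtq

Derivation:
Hunk 1: at line 7 remove [jmpxd,nmqpt,qqf] add [nls,jhth] -> 12 lines: ockq uuhnz uzugl bqm izcsp tjy tss brxka nls jhth kjf wzbr
Hunk 2: at line 5 remove [tjy] add [kxleo,rugql,dhctj] -> 14 lines: ockq uuhnz uzugl bqm izcsp kxleo rugql dhctj tss brxka nls jhth kjf wzbr
Hunk 3: at line 5 remove [rugql,dhctj,tss] add [uzntl] -> 12 lines: ockq uuhnz uzugl bqm izcsp kxleo uzntl brxka nls jhth kjf wzbr
Hunk 4: at line 6 remove [brxka,nls] add [suv,egxtq,szb] -> 13 lines: ockq uuhnz uzugl bqm izcsp kxleo uzntl suv egxtq szb jhth kjf wzbr
Hunk 5: at line 1 remove [uzugl,bqm,izcsp] add [bkee,bhs] -> 12 lines: ockq uuhnz bkee bhs kxleo uzntl suv egxtq szb jhth kjf wzbr
Hunk 6: at line 10 remove [kjf] add [aybqj,sqkw] -> 13 lines: ockq uuhnz bkee bhs kxleo uzntl suv egxtq szb jhth aybqj sqkw wzbr
Hunk 7: at line 2 remove [bkee,bhs] add [ifvqj,itz] -> 13 lines: ockq uuhnz ifvqj itz kxleo uzntl suv egxtq szb jhth aybqj sqkw wzbr
Final line 8: egxtq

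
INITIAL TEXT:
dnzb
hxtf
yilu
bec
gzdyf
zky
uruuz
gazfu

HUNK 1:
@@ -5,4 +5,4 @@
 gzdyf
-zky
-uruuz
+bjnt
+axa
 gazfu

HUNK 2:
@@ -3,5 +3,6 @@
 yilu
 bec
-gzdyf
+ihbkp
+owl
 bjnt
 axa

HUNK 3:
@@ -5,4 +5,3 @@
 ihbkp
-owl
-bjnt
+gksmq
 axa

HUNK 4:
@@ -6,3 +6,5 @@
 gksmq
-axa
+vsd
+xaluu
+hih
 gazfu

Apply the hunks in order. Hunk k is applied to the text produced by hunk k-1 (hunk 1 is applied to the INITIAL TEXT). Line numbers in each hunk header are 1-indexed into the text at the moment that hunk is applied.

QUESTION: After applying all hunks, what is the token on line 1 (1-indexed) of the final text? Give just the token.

Hunk 1: at line 5 remove [zky,uruuz] add [bjnt,axa] -> 8 lines: dnzb hxtf yilu bec gzdyf bjnt axa gazfu
Hunk 2: at line 3 remove [gzdyf] add [ihbkp,owl] -> 9 lines: dnzb hxtf yilu bec ihbkp owl bjnt axa gazfu
Hunk 3: at line 5 remove [owl,bjnt] add [gksmq] -> 8 lines: dnzb hxtf yilu bec ihbkp gksmq axa gazfu
Hunk 4: at line 6 remove [axa] add [vsd,xaluu,hih] -> 10 lines: dnzb hxtf yilu bec ihbkp gksmq vsd xaluu hih gazfu
Final line 1: dnzb

Answer: dnzb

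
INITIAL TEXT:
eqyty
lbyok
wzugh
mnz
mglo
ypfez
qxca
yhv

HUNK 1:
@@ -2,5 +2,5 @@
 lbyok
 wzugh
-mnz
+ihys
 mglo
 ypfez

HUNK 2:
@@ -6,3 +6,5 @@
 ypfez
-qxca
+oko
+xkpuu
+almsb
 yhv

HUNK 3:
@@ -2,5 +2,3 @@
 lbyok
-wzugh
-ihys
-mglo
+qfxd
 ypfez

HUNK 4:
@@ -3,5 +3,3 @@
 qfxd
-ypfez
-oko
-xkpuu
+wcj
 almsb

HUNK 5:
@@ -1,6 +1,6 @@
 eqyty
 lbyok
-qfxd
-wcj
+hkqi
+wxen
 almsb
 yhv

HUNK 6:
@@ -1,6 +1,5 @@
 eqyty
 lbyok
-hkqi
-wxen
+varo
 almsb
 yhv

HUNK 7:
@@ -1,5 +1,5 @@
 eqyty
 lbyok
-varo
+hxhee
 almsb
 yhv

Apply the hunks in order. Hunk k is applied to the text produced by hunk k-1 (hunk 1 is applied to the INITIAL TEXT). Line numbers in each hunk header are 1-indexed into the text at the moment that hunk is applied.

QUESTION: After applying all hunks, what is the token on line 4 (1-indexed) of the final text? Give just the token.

Hunk 1: at line 2 remove [mnz] add [ihys] -> 8 lines: eqyty lbyok wzugh ihys mglo ypfez qxca yhv
Hunk 2: at line 6 remove [qxca] add [oko,xkpuu,almsb] -> 10 lines: eqyty lbyok wzugh ihys mglo ypfez oko xkpuu almsb yhv
Hunk 3: at line 2 remove [wzugh,ihys,mglo] add [qfxd] -> 8 lines: eqyty lbyok qfxd ypfez oko xkpuu almsb yhv
Hunk 4: at line 3 remove [ypfez,oko,xkpuu] add [wcj] -> 6 lines: eqyty lbyok qfxd wcj almsb yhv
Hunk 5: at line 1 remove [qfxd,wcj] add [hkqi,wxen] -> 6 lines: eqyty lbyok hkqi wxen almsb yhv
Hunk 6: at line 1 remove [hkqi,wxen] add [varo] -> 5 lines: eqyty lbyok varo almsb yhv
Hunk 7: at line 1 remove [varo] add [hxhee] -> 5 lines: eqyty lbyok hxhee almsb yhv
Final line 4: almsb

Answer: almsb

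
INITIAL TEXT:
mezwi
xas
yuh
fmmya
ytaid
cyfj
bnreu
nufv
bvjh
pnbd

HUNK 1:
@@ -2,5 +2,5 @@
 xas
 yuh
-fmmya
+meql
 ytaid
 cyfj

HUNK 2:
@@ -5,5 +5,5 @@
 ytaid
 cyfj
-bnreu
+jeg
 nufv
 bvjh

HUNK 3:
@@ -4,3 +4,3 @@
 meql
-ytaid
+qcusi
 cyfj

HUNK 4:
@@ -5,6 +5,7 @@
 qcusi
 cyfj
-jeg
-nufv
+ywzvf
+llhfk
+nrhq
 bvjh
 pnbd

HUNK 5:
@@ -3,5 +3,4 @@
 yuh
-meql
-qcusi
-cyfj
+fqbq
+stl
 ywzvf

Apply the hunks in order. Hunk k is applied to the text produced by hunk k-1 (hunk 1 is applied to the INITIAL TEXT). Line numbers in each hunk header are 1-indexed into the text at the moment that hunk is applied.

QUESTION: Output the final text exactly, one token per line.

Answer: mezwi
xas
yuh
fqbq
stl
ywzvf
llhfk
nrhq
bvjh
pnbd

Derivation:
Hunk 1: at line 2 remove [fmmya] add [meql] -> 10 lines: mezwi xas yuh meql ytaid cyfj bnreu nufv bvjh pnbd
Hunk 2: at line 5 remove [bnreu] add [jeg] -> 10 lines: mezwi xas yuh meql ytaid cyfj jeg nufv bvjh pnbd
Hunk 3: at line 4 remove [ytaid] add [qcusi] -> 10 lines: mezwi xas yuh meql qcusi cyfj jeg nufv bvjh pnbd
Hunk 4: at line 5 remove [jeg,nufv] add [ywzvf,llhfk,nrhq] -> 11 lines: mezwi xas yuh meql qcusi cyfj ywzvf llhfk nrhq bvjh pnbd
Hunk 5: at line 3 remove [meql,qcusi,cyfj] add [fqbq,stl] -> 10 lines: mezwi xas yuh fqbq stl ywzvf llhfk nrhq bvjh pnbd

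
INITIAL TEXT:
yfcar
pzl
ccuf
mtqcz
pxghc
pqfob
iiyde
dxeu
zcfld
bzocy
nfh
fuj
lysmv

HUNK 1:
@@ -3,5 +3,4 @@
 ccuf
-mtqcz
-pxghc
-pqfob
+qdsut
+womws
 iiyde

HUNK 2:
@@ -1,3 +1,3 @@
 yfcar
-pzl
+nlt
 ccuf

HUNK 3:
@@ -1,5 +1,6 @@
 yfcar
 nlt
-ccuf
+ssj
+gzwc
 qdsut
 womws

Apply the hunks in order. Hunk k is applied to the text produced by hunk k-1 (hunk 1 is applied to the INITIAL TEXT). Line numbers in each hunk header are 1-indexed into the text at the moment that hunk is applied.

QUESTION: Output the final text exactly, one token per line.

Hunk 1: at line 3 remove [mtqcz,pxghc,pqfob] add [qdsut,womws] -> 12 lines: yfcar pzl ccuf qdsut womws iiyde dxeu zcfld bzocy nfh fuj lysmv
Hunk 2: at line 1 remove [pzl] add [nlt] -> 12 lines: yfcar nlt ccuf qdsut womws iiyde dxeu zcfld bzocy nfh fuj lysmv
Hunk 3: at line 1 remove [ccuf] add [ssj,gzwc] -> 13 lines: yfcar nlt ssj gzwc qdsut womws iiyde dxeu zcfld bzocy nfh fuj lysmv

Answer: yfcar
nlt
ssj
gzwc
qdsut
womws
iiyde
dxeu
zcfld
bzocy
nfh
fuj
lysmv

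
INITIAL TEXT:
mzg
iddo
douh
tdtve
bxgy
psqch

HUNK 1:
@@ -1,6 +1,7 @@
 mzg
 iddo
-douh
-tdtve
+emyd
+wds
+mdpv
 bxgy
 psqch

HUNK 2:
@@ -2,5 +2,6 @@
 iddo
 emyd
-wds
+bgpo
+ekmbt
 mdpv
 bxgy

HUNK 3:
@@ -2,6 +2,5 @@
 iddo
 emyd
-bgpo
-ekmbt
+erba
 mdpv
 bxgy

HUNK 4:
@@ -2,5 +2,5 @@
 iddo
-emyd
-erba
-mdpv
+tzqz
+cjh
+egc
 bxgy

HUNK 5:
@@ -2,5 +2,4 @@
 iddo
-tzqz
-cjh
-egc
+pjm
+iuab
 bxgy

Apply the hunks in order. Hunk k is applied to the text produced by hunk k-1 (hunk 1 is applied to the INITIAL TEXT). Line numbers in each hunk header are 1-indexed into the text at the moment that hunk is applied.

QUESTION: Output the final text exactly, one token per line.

Answer: mzg
iddo
pjm
iuab
bxgy
psqch

Derivation:
Hunk 1: at line 1 remove [douh,tdtve] add [emyd,wds,mdpv] -> 7 lines: mzg iddo emyd wds mdpv bxgy psqch
Hunk 2: at line 2 remove [wds] add [bgpo,ekmbt] -> 8 lines: mzg iddo emyd bgpo ekmbt mdpv bxgy psqch
Hunk 3: at line 2 remove [bgpo,ekmbt] add [erba] -> 7 lines: mzg iddo emyd erba mdpv bxgy psqch
Hunk 4: at line 2 remove [emyd,erba,mdpv] add [tzqz,cjh,egc] -> 7 lines: mzg iddo tzqz cjh egc bxgy psqch
Hunk 5: at line 2 remove [tzqz,cjh,egc] add [pjm,iuab] -> 6 lines: mzg iddo pjm iuab bxgy psqch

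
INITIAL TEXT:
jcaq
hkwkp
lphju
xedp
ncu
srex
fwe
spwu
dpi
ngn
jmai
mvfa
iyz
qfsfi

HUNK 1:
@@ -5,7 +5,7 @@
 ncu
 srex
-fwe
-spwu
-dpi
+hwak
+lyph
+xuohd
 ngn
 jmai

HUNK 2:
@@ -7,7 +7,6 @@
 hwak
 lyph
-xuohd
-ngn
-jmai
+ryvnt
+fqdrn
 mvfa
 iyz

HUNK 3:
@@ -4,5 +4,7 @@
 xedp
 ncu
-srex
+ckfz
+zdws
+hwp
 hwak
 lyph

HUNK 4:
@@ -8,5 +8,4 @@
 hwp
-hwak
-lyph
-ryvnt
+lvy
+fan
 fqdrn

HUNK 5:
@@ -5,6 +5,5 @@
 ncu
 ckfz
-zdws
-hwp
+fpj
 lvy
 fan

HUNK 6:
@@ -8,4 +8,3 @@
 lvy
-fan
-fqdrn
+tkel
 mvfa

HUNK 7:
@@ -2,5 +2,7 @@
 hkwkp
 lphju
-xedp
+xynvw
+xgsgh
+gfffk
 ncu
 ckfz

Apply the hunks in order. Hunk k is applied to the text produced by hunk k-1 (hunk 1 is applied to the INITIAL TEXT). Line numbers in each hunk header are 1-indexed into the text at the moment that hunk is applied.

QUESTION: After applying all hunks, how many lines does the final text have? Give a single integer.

Hunk 1: at line 5 remove [fwe,spwu,dpi] add [hwak,lyph,xuohd] -> 14 lines: jcaq hkwkp lphju xedp ncu srex hwak lyph xuohd ngn jmai mvfa iyz qfsfi
Hunk 2: at line 7 remove [xuohd,ngn,jmai] add [ryvnt,fqdrn] -> 13 lines: jcaq hkwkp lphju xedp ncu srex hwak lyph ryvnt fqdrn mvfa iyz qfsfi
Hunk 3: at line 4 remove [srex] add [ckfz,zdws,hwp] -> 15 lines: jcaq hkwkp lphju xedp ncu ckfz zdws hwp hwak lyph ryvnt fqdrn mvfa iyz qfsfi
Hunk 4: at line 8 remove [hwak,lyph,ryvnt] add [lvy,fan] -> 14 lines: jcaq hkwkp lphju xedp ncu ckfz zdws hwp lvy fan fqdrn mvfa iyz qfsfi
Hunk 5: at line 5 remove [zdws,hwp] add [fpj] -> 13 lines: jcaq hkwkp lphju xedp ncu ckfz fpj lvy fan fqdrn mvfa iyz qfsfi
Hunk 6: at line 8 remove [fan,fqdrn] add [tkel] -> 12 lines: jcaq hkwkp lphju xedp ncu ckfz fpj lvy tkel mvfa iyz qfsfi
Hunk 7: at line 2 remove [xedp] add [xynvw,xgsgh,gfffk] -> 14 lines: jcaq hkwkp lphju xynvw xgsgh gfffk ncu ckfz fpj lvy tkel mvfa iyz qfsfi
Final line count: 14

Answer: 14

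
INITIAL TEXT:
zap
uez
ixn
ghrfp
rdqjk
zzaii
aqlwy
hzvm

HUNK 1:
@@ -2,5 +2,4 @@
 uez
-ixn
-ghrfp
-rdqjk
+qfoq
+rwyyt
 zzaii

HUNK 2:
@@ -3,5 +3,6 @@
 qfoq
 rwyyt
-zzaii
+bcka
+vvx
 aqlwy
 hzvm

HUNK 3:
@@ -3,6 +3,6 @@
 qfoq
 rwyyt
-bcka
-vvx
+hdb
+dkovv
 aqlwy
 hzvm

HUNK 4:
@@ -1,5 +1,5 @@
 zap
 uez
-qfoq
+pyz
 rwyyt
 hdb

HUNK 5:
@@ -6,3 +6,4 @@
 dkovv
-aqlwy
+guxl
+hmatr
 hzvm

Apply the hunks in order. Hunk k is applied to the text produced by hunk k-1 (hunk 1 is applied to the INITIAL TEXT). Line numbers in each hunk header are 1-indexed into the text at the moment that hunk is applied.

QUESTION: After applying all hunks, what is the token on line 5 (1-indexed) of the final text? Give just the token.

Hunk 1: at line 2 remove [ixn,ghrfp,rdqjk] add [qfoq,rwyyt] -> 7 lines: zap uez qfoq rwyyt zzaii aqlwy hzvm
Hunk 2: at line 3 remove [zzaii] add [bcka,vvx] -> 8 lines: zap uez qfoq rwyyt bcka vvx aqlwy hzvm
Hunk 3: at line 3 remove [bcka,vvx] add [hdb,dkovv] -> 8 lines: zap uez qfoq rwyyt hdb dkovv aqlwy hzvm
Hunk 4: at line 1 remove [qfoq] add [pyz] -> 8 lines: zap uez pyz rwyyt hdb dkovv aqlwy hzvm
Hunk 5: at line 6 remove [aqlwy] add [guxl,hmatr] -> 9 lines: zap uez pyz rwyyt hdb dkovv guxl hmatr hzvm
Final line 5: hdb

Answer: hdb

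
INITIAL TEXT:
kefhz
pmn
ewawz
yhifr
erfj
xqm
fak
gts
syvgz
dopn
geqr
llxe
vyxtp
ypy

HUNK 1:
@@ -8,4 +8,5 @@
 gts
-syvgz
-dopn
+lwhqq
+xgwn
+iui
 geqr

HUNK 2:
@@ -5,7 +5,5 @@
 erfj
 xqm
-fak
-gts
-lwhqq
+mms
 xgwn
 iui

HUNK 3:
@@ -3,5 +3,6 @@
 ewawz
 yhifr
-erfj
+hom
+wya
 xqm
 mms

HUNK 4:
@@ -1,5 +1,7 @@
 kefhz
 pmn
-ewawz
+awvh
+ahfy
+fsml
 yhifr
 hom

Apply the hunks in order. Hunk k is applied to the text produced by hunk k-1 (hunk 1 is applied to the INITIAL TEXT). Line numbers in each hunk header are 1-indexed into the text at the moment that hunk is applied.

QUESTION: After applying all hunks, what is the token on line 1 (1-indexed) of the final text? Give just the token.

Answer: kefhz

Derivation:
Hunk 1: at line 8 remove [syvgz,dopn] add [lwhqq,xgwn,iui] -> 15 lines: kefhz pmn ewawz yhifr erfj xqm fak gts lwhqq xgwn iui geqr llxe vyxtp ypy
Hunk 2: at line 5 remove [fak,gts,lwhqq] add [mms] -> 13 lines: kefhz pmn ewawz yhifr erfj xqm mms xgwn iui geqr llxe vyxtp ypy
Hunk 3: at line 3 remove [erfj] add [hom,wya] -> 14 lines: kefhz pmn ewawz yhifr hom wya xqm mms xgwn iui geqr llxe vyxtp ypy
Hunk 4: at line 1 remove [ewawz] add [awvh,ahfy,fsml] -> 16 lines: kefhz pmn awvh ahfy fsml yhifr hom wya xqm mms xgwn iui geqr llxe vyxtp ypy
Final line 1: kefhz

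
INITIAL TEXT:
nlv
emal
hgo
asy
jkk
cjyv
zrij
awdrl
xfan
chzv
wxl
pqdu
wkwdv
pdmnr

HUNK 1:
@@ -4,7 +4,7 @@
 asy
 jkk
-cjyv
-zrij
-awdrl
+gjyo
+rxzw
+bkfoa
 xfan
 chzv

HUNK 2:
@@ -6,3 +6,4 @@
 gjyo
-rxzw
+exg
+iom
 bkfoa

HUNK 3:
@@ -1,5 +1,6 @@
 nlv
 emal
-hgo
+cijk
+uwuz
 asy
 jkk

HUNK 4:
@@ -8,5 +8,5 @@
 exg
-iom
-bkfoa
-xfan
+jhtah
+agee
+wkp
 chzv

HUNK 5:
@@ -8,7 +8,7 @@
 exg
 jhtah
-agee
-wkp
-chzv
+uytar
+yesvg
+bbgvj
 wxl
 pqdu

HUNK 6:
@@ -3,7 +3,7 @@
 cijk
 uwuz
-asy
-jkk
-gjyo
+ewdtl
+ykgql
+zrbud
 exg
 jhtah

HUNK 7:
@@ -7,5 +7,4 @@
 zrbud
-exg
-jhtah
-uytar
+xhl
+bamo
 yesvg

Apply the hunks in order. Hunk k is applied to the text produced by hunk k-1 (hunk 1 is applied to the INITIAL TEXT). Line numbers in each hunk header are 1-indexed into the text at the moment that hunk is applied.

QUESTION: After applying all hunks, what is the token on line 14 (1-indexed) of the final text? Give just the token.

Hunk 1: at line 4 remove [cjyv,zrij,awdrl] add [gjyo,rxzw,bkfoa] -> 14 lines: nlv emal hgo asy jkk gjyo rxzw bkfoa xfan chzv wxl pqdu wkwdv pdmnr
Hunk 2: at line 6 remove [rxzw] add [exg,iom] -> 15 lines: nlv emal hgo asy jkk gjyo exg iom bkfoa xfan chzv wxl pqdu wkwdv pdmnr
Hunk 3: at line 1 remove [hgo] add [cijk,uwuz] -> 16 lines: nlv emal cijk uwuz asy jkk gjyo exg iom bkfoa xfan chzv wxl pqdu wkwdv pdmnr
Hunk 4: at line 8 remove [iom,bkfoa,xfan] add [jhtah,agee,wkp] -> 16 lines: nlv emal cijk uwuz asy jkk gjyo exg jhtah agee wkp chzv wxl pqdu wkwdv pdmnr
Hunk 5: at line 8 remove [agee,wkp,chzv] add [uytar,yesvg,bbgvj] -> 16 lines: nlv emal cijk uwuz asy jkk gjyo exg jhtah uytar yesvg bbgvj wxl pqdu wkwdv pdmnr
Hunk 6: at line 3 remove [asy,jkk,gjyo] add [ewdtl,ykgql,zrbud] -> 16 lines: nlv emal cijk uwuz ewdtl ykgql zrbud exg jhtah uytar yesvg bbgvj wxl pqdu wkwdv pdmnr
Hunk 7: at line 7 remove [exg,jhtah,uytar] add [xhl,bamo] -> 15 lines: nlv emal cijk uwuz ewdtl ykgql zrbud xhl bamo yesvg bbgvj wxl pqdu wkwdv pdmnr
Final line 14: wkwdv

Answer: wkwdv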